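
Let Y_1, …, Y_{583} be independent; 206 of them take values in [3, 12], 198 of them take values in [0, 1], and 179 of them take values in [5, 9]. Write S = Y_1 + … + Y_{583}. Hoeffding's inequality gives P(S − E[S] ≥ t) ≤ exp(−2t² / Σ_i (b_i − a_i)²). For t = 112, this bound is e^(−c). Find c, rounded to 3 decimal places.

Σ(b_i − a_i)² = 206·9² + 198·1² + 179·4² = 19748.
c = 2t² / 19748 = 2·112² / 19748 = 1.2704.

1.270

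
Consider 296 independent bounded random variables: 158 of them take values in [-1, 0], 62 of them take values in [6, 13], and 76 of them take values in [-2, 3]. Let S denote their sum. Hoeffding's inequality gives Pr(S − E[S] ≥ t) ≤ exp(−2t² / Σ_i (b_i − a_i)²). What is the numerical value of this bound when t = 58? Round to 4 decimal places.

0.2671

Σ(b_i − a_i)² = 158·1² + 62·7² + 76·5² = 5096.
Exponent = 2·58² / 5096 = 1.32025.
Bound = exp(−1.32025) = 0.26707.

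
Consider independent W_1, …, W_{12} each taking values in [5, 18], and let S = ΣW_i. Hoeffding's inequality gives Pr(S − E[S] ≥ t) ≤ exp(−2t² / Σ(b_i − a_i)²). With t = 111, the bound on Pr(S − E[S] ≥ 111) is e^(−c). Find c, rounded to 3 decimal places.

12.151

Σ(b_i − a_i)² = 12·(13)² = 2028.
c = 2t²/2028 = 2·111²/2028 = 12.1509.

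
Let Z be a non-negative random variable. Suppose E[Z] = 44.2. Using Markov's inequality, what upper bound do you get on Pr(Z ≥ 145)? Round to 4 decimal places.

0.3048

Markov's inequality: for a non-negative random variable, Pr(Z ≥ a) ≤ E[Z]/a.
Here E[Z] = 44.2 and a = 145, so the bound is 44.2/145 = 0.3048.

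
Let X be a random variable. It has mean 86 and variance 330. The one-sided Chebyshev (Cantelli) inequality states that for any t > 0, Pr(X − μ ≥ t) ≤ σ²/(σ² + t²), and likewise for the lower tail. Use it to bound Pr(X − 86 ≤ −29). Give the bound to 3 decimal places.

Here σ² = 330 and t = 29, so σ² + t² = 1171.
Cantelli's bound: 330/1171 = 0.2818.

0.282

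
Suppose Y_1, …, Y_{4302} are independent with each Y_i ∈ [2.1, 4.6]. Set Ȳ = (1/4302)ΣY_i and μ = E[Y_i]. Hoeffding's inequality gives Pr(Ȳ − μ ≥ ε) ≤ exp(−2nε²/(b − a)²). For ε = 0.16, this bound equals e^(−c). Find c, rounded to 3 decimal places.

c = 2nε²/(b − a)² = 2·4302·0.16² / 2.5² = 35.2420.

35.242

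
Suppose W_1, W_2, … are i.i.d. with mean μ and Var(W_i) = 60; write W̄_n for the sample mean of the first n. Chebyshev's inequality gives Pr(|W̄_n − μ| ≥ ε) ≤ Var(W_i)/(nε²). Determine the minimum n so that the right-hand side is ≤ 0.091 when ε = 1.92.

179

Require 60/(n·1.92²) ≤ 0.091, i.e. n ≥ 60/(0.091·1.92²) = 178.858.
The smallest integer n is 179.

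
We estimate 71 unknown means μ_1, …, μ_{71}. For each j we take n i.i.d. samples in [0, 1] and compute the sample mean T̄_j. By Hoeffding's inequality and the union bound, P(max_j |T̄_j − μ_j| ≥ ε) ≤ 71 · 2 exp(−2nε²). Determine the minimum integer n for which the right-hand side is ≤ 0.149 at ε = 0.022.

Need 2·71·exp(−2nε²) ≤ 0.149, i.e. exp(−2nε²) ≤ 0.149/142.
So 2nε² ≥ ln(142/0.149) = 6.859636.
Hence n ≥ 6.859636/(2·0.022²) = 7086.401.
The smallest integer n is 7087.

7087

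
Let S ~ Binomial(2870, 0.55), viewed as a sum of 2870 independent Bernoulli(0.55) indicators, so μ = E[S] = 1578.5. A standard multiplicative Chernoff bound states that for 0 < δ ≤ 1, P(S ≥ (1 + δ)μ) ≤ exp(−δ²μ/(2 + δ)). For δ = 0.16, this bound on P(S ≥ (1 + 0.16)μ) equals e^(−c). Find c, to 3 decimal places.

18.708

c = δ²μ/(2 + δ) = 0.16²·1578.5/(2 + 0.16) = 18.7081.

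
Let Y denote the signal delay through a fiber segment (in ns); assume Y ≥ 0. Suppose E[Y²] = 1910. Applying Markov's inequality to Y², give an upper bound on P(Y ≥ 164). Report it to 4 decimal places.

0.0710

Since Y ≥ 0, the event {Y ≥ 164} is the same as {Y² ≥ 26896}.
Markov's inequality applied to Y² gives P(Y² ≥ 26896) ≤ E[Y²]/26896 = 1910/26896 = 0.0710.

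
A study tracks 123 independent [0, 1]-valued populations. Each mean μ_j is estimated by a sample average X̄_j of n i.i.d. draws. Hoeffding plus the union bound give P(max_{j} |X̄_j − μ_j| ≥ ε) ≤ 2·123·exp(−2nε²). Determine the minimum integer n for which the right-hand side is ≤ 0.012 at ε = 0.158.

199

Need 2·123·exp(−2nε²) ≤ 0.012, i.e. exp(−2nε²) ≤ 0.012/246.
So 2nε² ≥ ln(246/0.012) = 9.928180.
Hence n ≥ 9.928180/(2·0.158²) = 198.850.
The smallest integer n is 199.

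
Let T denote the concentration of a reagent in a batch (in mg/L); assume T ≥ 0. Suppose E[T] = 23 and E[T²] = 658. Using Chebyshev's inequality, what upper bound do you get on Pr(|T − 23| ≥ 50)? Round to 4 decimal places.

Var(T) = E[T²] − (E[T])² = 658 − 529 = 129.
Chebyshev's inequality: Pr(|T − μ| ≥ t) ≤ Var(T)/t² = 129/2500 = 0.0516.

0.0516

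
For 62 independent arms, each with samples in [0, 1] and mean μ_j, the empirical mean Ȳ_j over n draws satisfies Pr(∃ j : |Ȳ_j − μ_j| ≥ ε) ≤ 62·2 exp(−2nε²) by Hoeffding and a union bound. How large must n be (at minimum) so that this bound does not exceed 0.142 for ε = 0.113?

266

Need 2·62·exp(−2nε²) ≤ 0.142, i.e. exp(−2nε²) ≤ 0.142/124.
So 2nε² ≥ ln(124/0.142) = 6.772210.
Hence n ≥ 6.772210/(2·0.113²) = 265.182.
The smallest integer n is 266.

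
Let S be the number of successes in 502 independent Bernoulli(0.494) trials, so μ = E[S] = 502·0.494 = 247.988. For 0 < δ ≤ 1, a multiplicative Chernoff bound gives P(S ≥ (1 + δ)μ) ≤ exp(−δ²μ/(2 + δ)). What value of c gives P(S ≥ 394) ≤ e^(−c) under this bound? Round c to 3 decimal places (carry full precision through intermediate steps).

33.209

Write 394 = (1 + δ)μ, so δ = 394/247.988 − 1 = 0.5887866…
Then the exponent is δ²μ/(2 + δ) = (394 − μ)² / (μ·(2 + δ)) = 33.208571.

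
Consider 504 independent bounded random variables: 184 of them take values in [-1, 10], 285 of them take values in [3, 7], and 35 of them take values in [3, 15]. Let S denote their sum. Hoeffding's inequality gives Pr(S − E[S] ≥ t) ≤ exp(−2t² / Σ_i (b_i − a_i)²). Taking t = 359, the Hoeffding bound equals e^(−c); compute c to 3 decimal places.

8.089

Σ(b_i − a_i)² = 184·11² + 285·4² + 35·12² = 31864.
c = 2t² / 31864 = 2·359² / 31864 = 8.0894.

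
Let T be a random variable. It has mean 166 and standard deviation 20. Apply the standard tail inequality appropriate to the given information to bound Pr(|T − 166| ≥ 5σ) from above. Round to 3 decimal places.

Mean and variance are known, so Chebyshev's inequality applies.
Chebyshev: Pr(|T − μ| ≥ t) ≤ Var(T)/t².
Var(T) = σ² = 20² = 400.
t = 5·20 = 100.
Bound = 400 / 10000 = 0.0400.

0.040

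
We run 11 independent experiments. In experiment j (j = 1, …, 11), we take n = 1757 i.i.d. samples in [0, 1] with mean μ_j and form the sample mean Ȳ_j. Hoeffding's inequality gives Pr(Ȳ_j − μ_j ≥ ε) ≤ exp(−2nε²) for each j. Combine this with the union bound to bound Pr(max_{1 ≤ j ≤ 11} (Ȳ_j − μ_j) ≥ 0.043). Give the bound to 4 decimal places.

Per-experiment Hoeffding bound: exp(−2·1757·0.043²) = exp(−6.49739) = 0.0015074.
Union bound over 11 events: 11·0.0015074 = 0.01658.

0.0166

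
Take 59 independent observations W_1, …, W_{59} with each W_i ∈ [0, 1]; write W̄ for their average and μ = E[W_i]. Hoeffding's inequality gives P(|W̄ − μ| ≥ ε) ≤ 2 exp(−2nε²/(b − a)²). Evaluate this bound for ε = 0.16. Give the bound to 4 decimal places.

0.0975

Exponent: 2nε²/(b − a)² = 2·59·0.16² / 1² = 3.02080.
Bound = 2·exp(−3.02080) = 0.09752.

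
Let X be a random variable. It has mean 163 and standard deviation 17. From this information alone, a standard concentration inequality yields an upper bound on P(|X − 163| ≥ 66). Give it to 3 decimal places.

0.066

Mean and variance are known, so Chebyshev's inequality applies.
Chebyshev: P(|X − μ| ≥ t) ≤ Var(X)/t².
Var(X) = σ² = 17² = 289.
Bound = 289 / 4356 = 0.0663.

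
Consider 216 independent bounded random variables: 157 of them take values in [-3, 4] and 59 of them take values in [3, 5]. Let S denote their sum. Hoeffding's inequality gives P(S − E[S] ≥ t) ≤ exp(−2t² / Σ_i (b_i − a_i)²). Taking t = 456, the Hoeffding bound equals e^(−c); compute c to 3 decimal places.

Σ(b_i − a_i)² = 157·7² + 59·2² = 7929.
c = 2t² / 7929 = 2·456² / 7929 = 52.4495.

52.449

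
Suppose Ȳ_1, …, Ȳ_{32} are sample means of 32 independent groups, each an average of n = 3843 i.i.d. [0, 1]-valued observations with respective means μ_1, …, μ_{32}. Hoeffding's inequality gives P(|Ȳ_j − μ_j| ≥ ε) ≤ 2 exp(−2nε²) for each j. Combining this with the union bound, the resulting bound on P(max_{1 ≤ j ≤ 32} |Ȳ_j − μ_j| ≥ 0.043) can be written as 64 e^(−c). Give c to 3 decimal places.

14.211

Union bound over the 32 events: P(max_{1 ≤ j ≤ 32} |Ȳ_j − μ_j| ≥ 0.043) ≤ 32·2·exp(−2nε²) = 64 exp(−2·3843·0.043²).
So c = 2·3843·0.043² = 14.2114.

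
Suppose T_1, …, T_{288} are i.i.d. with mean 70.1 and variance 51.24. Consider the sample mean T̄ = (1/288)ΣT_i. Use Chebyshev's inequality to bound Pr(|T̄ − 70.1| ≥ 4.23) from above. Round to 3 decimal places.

Var(T̄) = Var(T_i)/n = 51.24/288 = 0.17792.
Chebyshev: Pr(|T̄ − 70.1| ≥ 4.23) ≤ Var(T̄)/(4.23)² = 51.24/(288·4.23²) = 0.0099.

0.010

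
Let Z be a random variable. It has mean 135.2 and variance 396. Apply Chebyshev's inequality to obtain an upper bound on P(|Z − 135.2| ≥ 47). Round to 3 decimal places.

Chebyshev: P(|Z − μ| ≥ t) ≤ Var(Z)/t².
Bound = 396 / 2209 = 0.1793.

0.179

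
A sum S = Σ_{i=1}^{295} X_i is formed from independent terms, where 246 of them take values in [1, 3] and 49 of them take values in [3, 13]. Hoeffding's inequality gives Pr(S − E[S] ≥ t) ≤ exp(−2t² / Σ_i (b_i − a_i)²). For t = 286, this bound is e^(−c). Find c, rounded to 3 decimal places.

Σ(b_i − a_i)² = 246·2² + 49·10² = 5884.
c = 2t² / 5884 = 2·286² / 5884 = 27.8029.

27.803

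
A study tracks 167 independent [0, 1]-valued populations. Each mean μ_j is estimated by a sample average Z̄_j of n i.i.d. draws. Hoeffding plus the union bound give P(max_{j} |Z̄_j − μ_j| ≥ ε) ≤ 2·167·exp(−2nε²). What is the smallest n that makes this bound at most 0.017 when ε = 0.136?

Need 2·167·exp(−2nε²) ≤ 0.017, i.e. exp(−2nε²) ≤ 0.017/334.
So 2nε² ≥ ln(334/0.017) = 9.885683.
Hence n ≥ 9.885683/(2·0.136²) = 267.238.
The smallest integer n is 268.

268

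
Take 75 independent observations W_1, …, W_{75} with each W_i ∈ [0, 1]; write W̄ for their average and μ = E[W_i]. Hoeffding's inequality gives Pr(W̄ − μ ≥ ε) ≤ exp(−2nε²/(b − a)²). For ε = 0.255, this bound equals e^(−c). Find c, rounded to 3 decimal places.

c = 2nε²/(b − a)² = 2·75·0.255² / 1² = 9.7538.

9.754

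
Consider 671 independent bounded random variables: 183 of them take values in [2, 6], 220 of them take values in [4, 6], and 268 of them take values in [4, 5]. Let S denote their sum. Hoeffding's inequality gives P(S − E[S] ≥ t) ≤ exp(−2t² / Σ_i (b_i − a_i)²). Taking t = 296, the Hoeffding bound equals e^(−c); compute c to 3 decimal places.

42.991

Σ(b_i − a_i)² = 183·4² + 220·2² + 268·1² = 4076.
c = 2t² / 4076 = 2·296² / 4076 = 42.9912.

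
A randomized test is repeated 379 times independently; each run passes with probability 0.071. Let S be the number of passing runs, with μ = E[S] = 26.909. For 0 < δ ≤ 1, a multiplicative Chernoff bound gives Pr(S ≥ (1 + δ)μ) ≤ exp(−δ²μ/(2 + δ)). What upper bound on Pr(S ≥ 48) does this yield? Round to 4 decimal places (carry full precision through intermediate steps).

0.0026

Write 48 = (1 + δ)μ, so δ = 48/26.909 − 1 = 0.7837898…
Then the exponent is δ²μ/(2 + δ) = (48 − μ)² / (μ·(2 + δ)) = 5.938276.
Bound = exp(−5.938276) = 0.00264.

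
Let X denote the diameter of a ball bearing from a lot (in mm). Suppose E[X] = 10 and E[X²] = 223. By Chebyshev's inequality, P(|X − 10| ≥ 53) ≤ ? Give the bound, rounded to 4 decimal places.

Var(X) = E[X²] − (E[X])² = 223 − 100 = 123.
Chebyshev's inequality: P(|X − μ| ≥ t) ≤ Var(X)/t² = 123/2809 = 0.0438.

0.0438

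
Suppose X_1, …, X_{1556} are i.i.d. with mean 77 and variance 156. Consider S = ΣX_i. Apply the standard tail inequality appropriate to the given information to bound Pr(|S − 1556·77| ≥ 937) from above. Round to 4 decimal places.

With mean and variance of each term known, Chebyshev's inequality bounds the deviation of the sum (or sample mean).
Var(S) = n·Var(X_i) = 1556·156 = 242736.
Chebyshev: Pr(|S − 1556·77| ≥ 937) ≤ Var(S)/937² = 242736/877969 = 0.2765.

0.2765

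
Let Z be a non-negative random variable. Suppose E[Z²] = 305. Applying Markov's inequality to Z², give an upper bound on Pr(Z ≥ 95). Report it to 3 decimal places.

0.034

Since Z ≥ 0, the event {Z ≥ 95} is the same as {Z² ≥ 9025}.
Markov's inequality applied to Z² gives Pr(Z² ≥ 9025) ≤ E[Z²]/9025 = 305/9025 = 0.0338.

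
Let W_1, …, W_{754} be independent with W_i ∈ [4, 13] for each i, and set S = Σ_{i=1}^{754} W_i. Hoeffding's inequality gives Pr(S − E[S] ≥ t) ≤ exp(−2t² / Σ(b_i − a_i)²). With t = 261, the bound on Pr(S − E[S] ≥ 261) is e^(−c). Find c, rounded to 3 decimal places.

Σ(b_i − a_i)² = 754·(9)² = 61074.
c = 2t²/61074 = 2·261²/61074 = 2.2308.

2.231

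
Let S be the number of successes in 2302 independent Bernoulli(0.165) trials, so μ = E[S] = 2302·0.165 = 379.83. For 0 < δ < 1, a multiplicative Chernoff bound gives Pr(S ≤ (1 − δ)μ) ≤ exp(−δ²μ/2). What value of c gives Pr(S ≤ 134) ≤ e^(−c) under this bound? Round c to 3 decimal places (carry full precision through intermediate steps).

Write 134 = (1 − δ)μ, so δ = 1 − 134/379.83 = 0.6472106…
Then the exponent is δ²μ/2 = (μ − 134)²/(2μ) = 79.551890.

79.552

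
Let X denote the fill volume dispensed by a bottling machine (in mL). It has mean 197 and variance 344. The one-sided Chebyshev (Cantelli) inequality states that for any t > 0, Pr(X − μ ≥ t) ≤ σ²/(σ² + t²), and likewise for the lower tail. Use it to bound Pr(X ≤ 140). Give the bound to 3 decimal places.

Here σ² = 344 and t = 57, so σ² + t² = 3593.
Cantelli's bound: 344/3593 = 0.0957.

0.096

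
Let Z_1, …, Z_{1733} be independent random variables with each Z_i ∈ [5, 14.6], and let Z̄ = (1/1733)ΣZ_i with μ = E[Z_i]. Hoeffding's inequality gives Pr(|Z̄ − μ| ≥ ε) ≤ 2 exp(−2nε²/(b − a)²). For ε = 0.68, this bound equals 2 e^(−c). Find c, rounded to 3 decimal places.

17.390

c = 2nε²/(b − a)² = 2·1733·0.68² / 9.6² = 17.3902.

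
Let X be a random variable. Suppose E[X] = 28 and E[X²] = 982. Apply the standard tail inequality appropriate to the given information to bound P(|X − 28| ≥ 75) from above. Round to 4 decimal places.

0.0352

The first two moments determine the variance, so Chebyshev's inequality is the sharpest standard bound available.
Var(X) = E[X²] − (E[X])² = 982 − 784 = 198.
Chebyshev's inequality: P(|X − μ| ≥ t) ≤ Var(X)/t² = 198/5625 = 0.0352.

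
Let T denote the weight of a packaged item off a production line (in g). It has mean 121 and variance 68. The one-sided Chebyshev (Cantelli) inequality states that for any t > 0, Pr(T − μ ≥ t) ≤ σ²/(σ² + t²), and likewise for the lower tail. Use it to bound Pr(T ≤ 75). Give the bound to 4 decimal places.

0.0311

Here σ² = 68 and t = 46, so σ² + t² = 2184.
Cantelli's bound: 68/2184 = 0.0311.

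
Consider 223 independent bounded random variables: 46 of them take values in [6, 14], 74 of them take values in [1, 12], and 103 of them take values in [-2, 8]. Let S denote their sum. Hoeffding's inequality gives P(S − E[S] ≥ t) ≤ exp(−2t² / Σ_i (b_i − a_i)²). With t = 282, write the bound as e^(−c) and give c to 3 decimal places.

7.165

Σ(b_i − a_i)² = 46·8² + 74·11² + 103·10² = 22198.
c = 2t² / 22198 = 2·282² / 22198 = 7.1650.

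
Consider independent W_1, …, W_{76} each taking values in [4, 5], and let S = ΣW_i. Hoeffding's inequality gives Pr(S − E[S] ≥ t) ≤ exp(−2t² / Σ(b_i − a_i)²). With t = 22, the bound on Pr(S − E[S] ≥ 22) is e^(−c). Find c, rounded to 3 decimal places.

12.737

Σ(b_i − a_i)² = 76·(1)² = 76.
c = 2t²/76 = 2·22²/76 = 12.7368.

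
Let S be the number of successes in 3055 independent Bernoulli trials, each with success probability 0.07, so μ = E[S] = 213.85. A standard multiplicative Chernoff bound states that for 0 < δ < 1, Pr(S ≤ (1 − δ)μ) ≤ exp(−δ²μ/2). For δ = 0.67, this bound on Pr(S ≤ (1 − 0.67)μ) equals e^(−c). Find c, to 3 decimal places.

c = δ²μ/2 = 0.67²·213.85/2 = 47.9986.

47.999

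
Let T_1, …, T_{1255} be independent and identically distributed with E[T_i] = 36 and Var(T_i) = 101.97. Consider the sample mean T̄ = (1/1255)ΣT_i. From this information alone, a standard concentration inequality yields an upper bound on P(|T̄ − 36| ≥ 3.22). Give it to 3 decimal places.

0.008

With mean and variance of each term known, Chebyshev's inequality bounds the deviation of the sum (or sample mean).
Var(T̄) = Var(T_i)/n = 101.97/1255 = 0.081251.
Chebyshev: P(|T̄ − 36| ≥ 3.22) ≤ Var(T̄)/(3.22)² = 101.97/(1255·3.22²) = 0.0078.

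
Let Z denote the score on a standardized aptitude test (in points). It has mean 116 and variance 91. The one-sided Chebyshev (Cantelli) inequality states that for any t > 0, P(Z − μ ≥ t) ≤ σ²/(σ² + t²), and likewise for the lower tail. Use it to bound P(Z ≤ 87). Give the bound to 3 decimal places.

Here σ² = 91 and t = 29, so σ² + t² = 932.
Cantelli's bound: 91/932 = 0.0976.

0.098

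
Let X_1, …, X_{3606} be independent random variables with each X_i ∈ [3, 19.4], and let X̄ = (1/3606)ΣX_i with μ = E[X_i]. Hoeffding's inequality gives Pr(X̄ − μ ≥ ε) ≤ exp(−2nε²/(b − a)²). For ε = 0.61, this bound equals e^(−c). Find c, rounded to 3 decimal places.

c = 2nε²/(b − a)² = 2·3606·0.61² / 16.4² = 9.9776.

9.978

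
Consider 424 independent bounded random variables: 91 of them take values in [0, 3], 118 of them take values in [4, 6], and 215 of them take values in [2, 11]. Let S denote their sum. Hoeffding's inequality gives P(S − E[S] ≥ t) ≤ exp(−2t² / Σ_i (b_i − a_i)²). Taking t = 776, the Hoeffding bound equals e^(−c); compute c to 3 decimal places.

Σ(b_i − a_i)² = 91·3² + 118·2² + 215·9² = 18706.
c = 2t² / 18706 = 2·776² / 18706 = 64.3832.

64.383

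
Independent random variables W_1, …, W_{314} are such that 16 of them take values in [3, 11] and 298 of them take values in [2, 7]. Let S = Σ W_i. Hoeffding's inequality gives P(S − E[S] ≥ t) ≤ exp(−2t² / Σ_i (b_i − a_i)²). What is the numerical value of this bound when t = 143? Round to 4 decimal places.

Σ(b_i − a_i)² = 16·8² + 298·5² = 8474.
Exponent = 2·143² / 8474 = 4.82629.
Bound = exp(−4.82629) = 0.00802.

0.0080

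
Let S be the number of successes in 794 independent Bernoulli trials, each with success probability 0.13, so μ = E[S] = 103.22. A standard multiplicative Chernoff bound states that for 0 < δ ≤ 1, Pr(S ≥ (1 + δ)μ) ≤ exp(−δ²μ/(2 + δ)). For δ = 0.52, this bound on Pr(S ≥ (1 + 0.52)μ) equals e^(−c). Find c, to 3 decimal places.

11.076

c = δ²μ/(2 + δ) = 0.52²·103.22/(2 + 0.52) = 11.0757.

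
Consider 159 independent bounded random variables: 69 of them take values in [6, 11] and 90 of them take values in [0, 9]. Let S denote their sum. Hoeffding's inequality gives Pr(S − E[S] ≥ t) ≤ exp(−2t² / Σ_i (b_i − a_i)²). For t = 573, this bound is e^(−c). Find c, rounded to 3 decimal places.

72.841

Σ(b_i − a_i)² = 69·5² + 90·9² = 9015.
c = 2t² / 9015 = 2·573² / 9015 = 72.8406.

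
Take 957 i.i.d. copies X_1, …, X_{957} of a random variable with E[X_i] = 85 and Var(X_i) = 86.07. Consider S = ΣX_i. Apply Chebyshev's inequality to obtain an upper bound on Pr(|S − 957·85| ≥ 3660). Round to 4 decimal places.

Var(S) = n·Var(X_i) = 957·86.07 = 82368.99.
Chebyshev: Pr(|S − 957·85| ≥ 3660) ≤ Var(S)/3660² = 82368.99/13395600 = 0.0061.

0.0061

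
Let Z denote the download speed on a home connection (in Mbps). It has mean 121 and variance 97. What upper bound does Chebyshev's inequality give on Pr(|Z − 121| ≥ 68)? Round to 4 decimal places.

0.0210

Chebyshev: Pr(|Z − μ| ≥ t) ≤ Var(Z)/t².
Bound = 97 / 4624 = 0.0210.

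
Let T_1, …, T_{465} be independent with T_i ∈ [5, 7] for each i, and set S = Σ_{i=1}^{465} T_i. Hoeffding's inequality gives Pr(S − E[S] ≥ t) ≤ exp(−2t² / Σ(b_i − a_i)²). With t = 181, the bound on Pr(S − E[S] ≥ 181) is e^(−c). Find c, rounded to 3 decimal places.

Σ(b_i − a_i)² = 465·(2)² = 1860.
c = 2t²/1860 = 2·181²/1860 = 35.2269.

35.227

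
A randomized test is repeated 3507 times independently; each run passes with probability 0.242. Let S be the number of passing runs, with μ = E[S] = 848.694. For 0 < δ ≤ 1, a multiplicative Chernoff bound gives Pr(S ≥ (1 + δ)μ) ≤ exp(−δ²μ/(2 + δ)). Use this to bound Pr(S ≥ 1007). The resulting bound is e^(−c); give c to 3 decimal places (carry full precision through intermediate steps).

13.505

Write 1007 = (1 + δ)μ, so δ = 1007/848.694 − 1 = 0.1865289…
Then the exponent is δ²μ/(2 + δ) = (1007 − μ)² / (μ·(2 + δ)) = 13.504807.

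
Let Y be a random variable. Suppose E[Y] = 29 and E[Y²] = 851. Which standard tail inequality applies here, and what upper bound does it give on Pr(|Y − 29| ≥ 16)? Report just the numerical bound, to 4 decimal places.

0.0391

The first two moments determine the variance, so Chebyshev's inequality is the sharpest standard bound available.
Var(Y) = E[Y²] − (E[Y])² = 851 − 841 = 10.
Chebyshev's inequality: Pr(|Y − μ| ≥ t) ≤ Var(Y)/t² = 10/256 = 0.0391.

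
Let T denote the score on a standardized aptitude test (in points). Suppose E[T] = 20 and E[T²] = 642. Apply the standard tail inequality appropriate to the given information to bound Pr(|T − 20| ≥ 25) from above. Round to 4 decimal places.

0.3872

The first two moments determine the variance, so Chebyshev's inequality is the sharpest standard bound available.
Var(T) = E[T²] − (E[T])² = 642 − 400 = 242.
Chebyshev's inequality: Pr(|T − μ| ≥ t) ≤ Var(T)/t² = 242/625 = 0.3872.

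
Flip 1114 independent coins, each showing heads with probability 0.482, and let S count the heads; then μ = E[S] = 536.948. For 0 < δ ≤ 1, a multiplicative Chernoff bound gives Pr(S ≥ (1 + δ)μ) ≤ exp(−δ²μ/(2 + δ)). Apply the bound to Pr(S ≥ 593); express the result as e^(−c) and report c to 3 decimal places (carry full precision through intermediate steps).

Write 593 = (1 + δ)μ, so δ = 593/536.948 − 1 = 0.10439…
Then the exponent is δ²μ/(2 + δ) = (593 − μ)² / (μ·(2 + δ)) = 2.780506.

2.781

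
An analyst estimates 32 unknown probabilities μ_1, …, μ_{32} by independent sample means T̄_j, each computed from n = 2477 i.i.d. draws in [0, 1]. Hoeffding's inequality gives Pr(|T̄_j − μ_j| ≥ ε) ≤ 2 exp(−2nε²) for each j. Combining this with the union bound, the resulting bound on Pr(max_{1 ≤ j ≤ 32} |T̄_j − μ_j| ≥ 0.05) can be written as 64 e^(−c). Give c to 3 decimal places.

12.385

Union bound over the 32 events: Pr(max_{1 ≤ j ≤ 32} |T̄_j − μ_j| ≥ 0.05) ≤ 32·2·exp(−2nε²) = 64 exp(−2·2477·0.05²).
So c = 2·2477·0.05² = 12.3850.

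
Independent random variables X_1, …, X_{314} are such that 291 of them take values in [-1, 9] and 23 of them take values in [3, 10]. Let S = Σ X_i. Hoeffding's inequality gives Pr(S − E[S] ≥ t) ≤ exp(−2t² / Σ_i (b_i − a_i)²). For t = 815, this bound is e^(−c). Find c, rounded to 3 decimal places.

Σ(b_i − a_i)² = 291·10² + 23·7² = 30227.
c = 2t² / 30227 = 2·815² / 30227 = 43.9491.

43.949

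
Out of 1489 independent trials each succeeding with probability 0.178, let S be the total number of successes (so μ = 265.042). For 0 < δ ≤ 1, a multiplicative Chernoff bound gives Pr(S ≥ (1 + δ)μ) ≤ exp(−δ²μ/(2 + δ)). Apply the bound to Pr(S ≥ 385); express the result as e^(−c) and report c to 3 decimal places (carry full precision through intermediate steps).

Write 385 = (1 + δ)μ, so δ = 385/265.042 − 1 = 0.4526…
Then the exponent is δ²μ/(2 + δ) = (385 − μ)² / (μ·(2 + δ)) = 22.136911.

22.137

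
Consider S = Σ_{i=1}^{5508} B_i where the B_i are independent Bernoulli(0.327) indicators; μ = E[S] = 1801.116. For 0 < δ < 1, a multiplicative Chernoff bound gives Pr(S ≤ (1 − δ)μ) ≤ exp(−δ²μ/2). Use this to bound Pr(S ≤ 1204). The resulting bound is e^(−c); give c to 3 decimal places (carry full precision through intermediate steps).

Write 1204 = (1 − δ)μ, so δ = 1 − 1204/1801.116 = 0.3315256…
Then the exponent is δ²μ/2 = (μ − 1204)²/(2μ) = 98.979610.

98.980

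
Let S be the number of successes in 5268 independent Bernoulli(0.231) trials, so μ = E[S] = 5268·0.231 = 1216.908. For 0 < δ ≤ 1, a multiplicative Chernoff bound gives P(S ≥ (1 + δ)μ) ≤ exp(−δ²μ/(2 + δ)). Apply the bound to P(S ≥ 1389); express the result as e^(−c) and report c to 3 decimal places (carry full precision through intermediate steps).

Write 1389 = (1 + δ)μ, so δ = 1389/1216.908 − 1 = 0.1414174…
Then the exponent is δ²μ/(2 + δ) = (1389 − μ)² / (μ·(2 + δ)) = 11.364813.

11.365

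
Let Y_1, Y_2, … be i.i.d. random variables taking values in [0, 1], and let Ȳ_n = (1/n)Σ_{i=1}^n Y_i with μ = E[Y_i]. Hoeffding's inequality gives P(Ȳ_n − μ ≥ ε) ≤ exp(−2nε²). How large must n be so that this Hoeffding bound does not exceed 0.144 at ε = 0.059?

279

Require exp(−2nε²) ≤ 0.144, i.e. 2nε² ≥ ln(1/0.144) = 1.937942.
So n ≥ 1.937942 / (2·0.059²) = 278.360.
The smallest integer n is 279.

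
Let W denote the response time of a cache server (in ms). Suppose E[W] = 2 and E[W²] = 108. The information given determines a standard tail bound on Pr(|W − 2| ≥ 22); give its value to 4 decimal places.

The first two moments determine the variance, so Chebyshev's inequality is the sharpest standard bound available.
Var(W) = E[W²] − (E[W])² = 108 − 4 = 104.
Chebyshev's inequality: Pr(|W − μ| ≥ t) ≤ Var(W)/t² = 104/484 = 0.2149.

0.2149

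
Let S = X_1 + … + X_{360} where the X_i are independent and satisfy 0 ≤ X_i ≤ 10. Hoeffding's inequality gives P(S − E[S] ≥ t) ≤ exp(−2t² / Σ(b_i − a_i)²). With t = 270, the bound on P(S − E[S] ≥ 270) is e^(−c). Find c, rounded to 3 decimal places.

4.050

Σ(b_i − a_i)² = 360·(10)² = 36000.
c = 2t²/36000 = 2·270²/36000 = 4.0500.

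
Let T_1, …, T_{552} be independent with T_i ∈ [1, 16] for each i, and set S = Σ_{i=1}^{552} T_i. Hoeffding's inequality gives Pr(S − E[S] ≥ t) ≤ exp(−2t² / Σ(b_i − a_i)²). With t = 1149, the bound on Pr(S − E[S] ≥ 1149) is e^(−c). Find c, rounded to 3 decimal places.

Σ(b_i − a_i)² = 552·(15)² = 124200.
c = 2t²/124200 = 2·1149²/124200 = 21.2593.

21.259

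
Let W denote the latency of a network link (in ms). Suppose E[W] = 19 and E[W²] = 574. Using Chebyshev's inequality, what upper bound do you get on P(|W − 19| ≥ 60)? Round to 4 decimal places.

Var(W) = E[W²] − (E[W])² = 574 − 361 = 213.
Chebyshev's inequality: P(|W − μ| ≥ t) ≤ Var(W)/t² = 213/3600 = 0.0592.

0.0592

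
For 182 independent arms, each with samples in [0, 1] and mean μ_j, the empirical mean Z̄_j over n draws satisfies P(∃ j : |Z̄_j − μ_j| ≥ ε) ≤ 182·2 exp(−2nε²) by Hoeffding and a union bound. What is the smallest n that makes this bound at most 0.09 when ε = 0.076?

Need 2·182·exp(−2nε²) ≤ 0.09, i.e. exp(−2nε²) ≤ 0.09/364.
So 2nε² ≥ ln(364/0.09) = 8.305099.
Hence n ≥ 8.305099/(2·0.076²) = 718.932.
The smallest integer n is 719.

719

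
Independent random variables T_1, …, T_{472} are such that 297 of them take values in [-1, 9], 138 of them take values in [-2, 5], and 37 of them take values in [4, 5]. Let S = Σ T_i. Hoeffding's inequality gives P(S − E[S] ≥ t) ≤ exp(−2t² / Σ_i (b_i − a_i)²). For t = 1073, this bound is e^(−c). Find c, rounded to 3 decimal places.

63.088

Σ(b_i − a_i)² = 297·10² + 138·7² + 37·1² = 36499.
c = 2t² / 36499 = 2·1073² / 36499 = 63.0882.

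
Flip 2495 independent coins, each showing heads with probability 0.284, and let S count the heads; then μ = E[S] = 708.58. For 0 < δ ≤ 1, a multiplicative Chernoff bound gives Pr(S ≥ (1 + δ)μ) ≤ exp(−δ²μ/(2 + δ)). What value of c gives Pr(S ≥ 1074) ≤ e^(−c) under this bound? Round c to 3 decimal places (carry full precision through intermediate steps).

74.909

Write 1074 = (1 + δ)μ, so δ = 1074/708.58 − 1 = 0.5157075…
Then the exponent is δ²μ/(2 + δ) = (1074 − μ)² / (μ·(2 + δ)) = 74.909276.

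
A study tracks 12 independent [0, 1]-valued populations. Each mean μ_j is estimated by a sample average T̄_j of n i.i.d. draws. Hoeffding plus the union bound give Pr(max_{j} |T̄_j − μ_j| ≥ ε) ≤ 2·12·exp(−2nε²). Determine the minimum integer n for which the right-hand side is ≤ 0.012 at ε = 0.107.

332

Need 2·12·exp(−2nε²) ≤ 0.012, i.e. exp(−2nε²) ≤ 0.012/24.
So 2nε² ≥ ln(24/0.012) = 7.600902.
Hence n ≥ 7.600902/(2·0.107²) = 331.946.
The smallest integer n is 332.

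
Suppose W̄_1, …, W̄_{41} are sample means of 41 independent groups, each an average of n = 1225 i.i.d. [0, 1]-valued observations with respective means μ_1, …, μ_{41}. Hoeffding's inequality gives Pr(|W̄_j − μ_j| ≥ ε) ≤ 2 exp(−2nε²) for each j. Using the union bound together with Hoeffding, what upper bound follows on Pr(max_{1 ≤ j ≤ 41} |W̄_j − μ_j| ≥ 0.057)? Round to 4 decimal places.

Per-experiment Hoeffding bound: 2·exp(−2·1225·0.057²) = 2·exp(−7.96005) = 0.00069827.
Union bound over 41 events: 41·0.00069827 = 0.02863.

0.0286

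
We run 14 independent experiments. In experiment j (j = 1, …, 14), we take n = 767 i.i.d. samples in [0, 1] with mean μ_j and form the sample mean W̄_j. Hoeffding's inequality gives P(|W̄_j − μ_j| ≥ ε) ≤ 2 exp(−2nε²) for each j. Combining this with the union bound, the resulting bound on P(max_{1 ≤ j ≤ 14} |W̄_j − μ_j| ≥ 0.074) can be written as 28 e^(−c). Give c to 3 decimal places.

8.400

Union bound over the 14 events: P(max_{1 ≤ j ≤ 14} |W̄_j − μ_j| ≥ 0.074) ≤ 14·2·exp(−2nε²) = 28 exp(−2·767·0.074²).
So c = 2·767·0.074² = 8.4002.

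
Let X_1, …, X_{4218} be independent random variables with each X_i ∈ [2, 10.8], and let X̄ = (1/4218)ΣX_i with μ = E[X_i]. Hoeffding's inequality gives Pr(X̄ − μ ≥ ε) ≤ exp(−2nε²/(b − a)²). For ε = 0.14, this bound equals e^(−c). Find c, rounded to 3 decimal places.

c = 2nε²/(b − a)² = 2·4218·0.14² / 8.8² = 2.1351.

2.135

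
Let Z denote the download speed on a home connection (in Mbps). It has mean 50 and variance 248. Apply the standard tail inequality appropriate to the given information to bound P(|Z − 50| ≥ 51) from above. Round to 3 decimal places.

Mean and variance are known, so Chebyshev's inequality applies.
Chebyshev: P(|Z − μ| ≥ t) ≤ Var(Z)/t².
Bound = 248 / 2601 = 0.0953.

0.095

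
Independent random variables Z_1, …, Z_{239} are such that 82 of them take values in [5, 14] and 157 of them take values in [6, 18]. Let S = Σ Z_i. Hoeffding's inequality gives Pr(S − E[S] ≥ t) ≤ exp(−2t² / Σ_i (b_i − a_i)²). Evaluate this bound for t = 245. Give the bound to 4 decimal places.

Σ(b_i − a_i)² = 82·9² + 157·12² = 29250.
Exponent = 2·245² / 29250 = 4.10427.
Bound = exp(−4.10427) = 0.01650.

0.0165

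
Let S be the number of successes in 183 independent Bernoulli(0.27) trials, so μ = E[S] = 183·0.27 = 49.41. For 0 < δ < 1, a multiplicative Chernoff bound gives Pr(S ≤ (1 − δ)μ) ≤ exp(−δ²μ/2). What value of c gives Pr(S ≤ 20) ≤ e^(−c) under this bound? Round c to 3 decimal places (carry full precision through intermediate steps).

8.753

Write 20 = (1 − δ)μ, so δ = 1 − 20/49.41 = 0.5952236…
Then the exponent is δ²μ/2 = (μ − 20)²/(2μ) = 8.752764.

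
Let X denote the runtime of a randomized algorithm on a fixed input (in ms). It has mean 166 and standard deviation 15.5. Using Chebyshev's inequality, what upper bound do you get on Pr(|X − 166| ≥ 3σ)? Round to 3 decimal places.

0.111

Chebyshev: Pr(|X − μ| ≥ t) ≤ Var(X)/t².
Var(X) = σ² = 15.5² = 240.25.
t = 3·15.5 = 46.5.
Bound = 240.25 / 2162.25 = 0.1111.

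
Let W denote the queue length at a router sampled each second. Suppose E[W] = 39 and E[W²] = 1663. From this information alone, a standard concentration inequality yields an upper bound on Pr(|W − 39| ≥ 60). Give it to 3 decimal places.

0.039

The first two moments determine the variance, so Chebyshev's inequality is the sharpest standard bound available.
Var(W) = E[W²] − (E[W])² = 1663 − 1521 = 142.
Chebyshev's inequality: Pr(|W − μ| ≥ t) ≤ Var(W)/t² = 142/3600 = 0.0394.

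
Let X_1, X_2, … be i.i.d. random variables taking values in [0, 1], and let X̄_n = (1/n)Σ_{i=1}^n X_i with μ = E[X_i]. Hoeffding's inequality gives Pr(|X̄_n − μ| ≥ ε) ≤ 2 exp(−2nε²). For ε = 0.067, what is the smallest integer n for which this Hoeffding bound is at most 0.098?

Require 2·exp(−2nε²) ≤ 0.098, i.e. 2nε² ≥ ln(2/0.098) = 3.015935.
So n ≥ 3.015935 / (2·0.067²) = 335.925.
The smallest integer n is 336.

336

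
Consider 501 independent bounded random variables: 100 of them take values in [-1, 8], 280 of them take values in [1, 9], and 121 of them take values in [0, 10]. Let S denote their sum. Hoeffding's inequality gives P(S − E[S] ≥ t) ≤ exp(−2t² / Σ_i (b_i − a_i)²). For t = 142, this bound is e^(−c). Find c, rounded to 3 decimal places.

Σ(b_i − a_i)² = 100·9² + 280·8² + 121·10² = 38120.
c = 2t² / 38120 = 2·142² / 38120 = 1.0579.

1.058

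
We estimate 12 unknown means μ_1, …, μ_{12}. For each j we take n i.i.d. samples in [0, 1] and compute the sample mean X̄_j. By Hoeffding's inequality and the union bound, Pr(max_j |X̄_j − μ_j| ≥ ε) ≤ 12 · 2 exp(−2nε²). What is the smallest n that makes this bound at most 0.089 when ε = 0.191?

Need 2·12·exp(−2nε²) ≤ 0.089, i.e. exp(−2nε²) ≤ 0.089/24.
So 2nε² ≥ ln(24/0.089) = 5.597173.
Hence n ≥ 5.597173/(2·0.191²) = 76.714.
The smallest integer n is 77.

77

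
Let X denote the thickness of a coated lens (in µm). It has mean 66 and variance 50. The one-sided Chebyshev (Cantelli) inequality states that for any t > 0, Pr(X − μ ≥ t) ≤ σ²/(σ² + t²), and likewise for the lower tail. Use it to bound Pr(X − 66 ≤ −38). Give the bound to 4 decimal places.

Here σ² = 50 and t = 38, so σ² + t² = 1494.
Cantelli's bound: 50/1494 = 0.0335.

0.0335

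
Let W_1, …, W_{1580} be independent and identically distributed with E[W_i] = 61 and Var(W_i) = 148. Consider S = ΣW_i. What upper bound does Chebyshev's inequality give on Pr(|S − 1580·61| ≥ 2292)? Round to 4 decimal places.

Var(S) = n·Var(W_i) = 1580·148 = 233840.
Chebyshev: Pr(|S − 1580·61| ≥ 2292) ≤ Var(S)/2292² = 233840/5253264 = 0.0445.

0.0445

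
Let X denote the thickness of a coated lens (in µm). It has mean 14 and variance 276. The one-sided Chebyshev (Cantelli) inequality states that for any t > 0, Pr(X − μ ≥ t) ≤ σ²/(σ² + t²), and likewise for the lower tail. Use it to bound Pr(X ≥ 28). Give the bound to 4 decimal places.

0.5847

Here σ² = 276 and t = 14, so σ² + t² = 472.
Cantelli's bound: 276/472 = 0.5847.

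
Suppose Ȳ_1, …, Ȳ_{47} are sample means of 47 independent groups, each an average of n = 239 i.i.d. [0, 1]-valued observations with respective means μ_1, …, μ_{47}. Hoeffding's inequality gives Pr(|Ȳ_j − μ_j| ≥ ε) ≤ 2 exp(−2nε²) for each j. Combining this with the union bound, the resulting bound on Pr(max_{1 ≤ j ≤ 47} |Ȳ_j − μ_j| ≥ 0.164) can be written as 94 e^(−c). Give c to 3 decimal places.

Union bound over the 47 events: Pr(max_{1 ≤ j ≤ 47} |Ȳ_j − μ_j| ≥ 0.164) ≤ 47·2·exp(−2nε²) = 94 exp(−2·239·0.164²).
So c = 2·239·0.164² = 12.8563.

12.856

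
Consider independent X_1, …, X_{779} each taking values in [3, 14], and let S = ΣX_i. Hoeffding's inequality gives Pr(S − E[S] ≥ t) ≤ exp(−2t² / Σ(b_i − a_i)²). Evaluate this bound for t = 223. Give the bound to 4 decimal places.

Σ(b_i − a_i)² = 779·(11)² = 94259.
Exponent = 2·223²/94259 = 1.0552.
Bound = exp(−1.0552) = 0.34814.

0.3481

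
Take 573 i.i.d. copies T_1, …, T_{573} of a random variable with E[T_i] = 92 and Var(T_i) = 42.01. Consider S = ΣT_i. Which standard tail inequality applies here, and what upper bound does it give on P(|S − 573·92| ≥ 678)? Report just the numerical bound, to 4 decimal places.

0.0524

With mean and variance of each term known, Chebyshev's inequality bounds the deviation of the sum (or sample mean).
Var(S) = n·Var(T_i) = 573·42.01 = 24071.73.
Chebyshev: P(|S − 573·92| ≥ 678) ≤ Var(S)/678² = 24071.73/459684 = 0.0524.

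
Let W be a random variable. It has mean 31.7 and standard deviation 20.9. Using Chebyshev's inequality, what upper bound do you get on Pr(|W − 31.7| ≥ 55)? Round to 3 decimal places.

0.144

Chebyshev: Pr(|W − μ| ≥ t) ≤ Var(W)/t².
Var(W) = σ² = 20.9² = 436.81.
Bound = 436.81 / 3025 = 0.1444.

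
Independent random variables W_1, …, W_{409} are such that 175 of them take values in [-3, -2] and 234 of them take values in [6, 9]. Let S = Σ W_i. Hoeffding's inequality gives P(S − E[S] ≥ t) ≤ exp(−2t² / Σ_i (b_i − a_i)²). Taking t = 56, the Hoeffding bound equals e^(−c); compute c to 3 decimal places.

Σ(b_i − a_i)² = 175·1² + 234·3² = 2281.
c = 2t² / 2281 = 2·56² / 2281 = 2.7497.

2.750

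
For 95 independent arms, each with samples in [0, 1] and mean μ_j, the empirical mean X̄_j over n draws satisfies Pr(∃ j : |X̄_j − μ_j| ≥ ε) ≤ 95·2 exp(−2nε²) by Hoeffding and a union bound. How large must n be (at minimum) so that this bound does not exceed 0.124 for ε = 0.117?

268

Need 2·95·exp(−2nε²) ≤ 0.124, i.e. exp(−2nε²) ≤ 0.124/190.
So 2nε² ≥ ln(190/0.124) = 7.334498.
Hence n ≥ 7.334498/(2·0.117²) = 267.898.
The smallest integer n is 268.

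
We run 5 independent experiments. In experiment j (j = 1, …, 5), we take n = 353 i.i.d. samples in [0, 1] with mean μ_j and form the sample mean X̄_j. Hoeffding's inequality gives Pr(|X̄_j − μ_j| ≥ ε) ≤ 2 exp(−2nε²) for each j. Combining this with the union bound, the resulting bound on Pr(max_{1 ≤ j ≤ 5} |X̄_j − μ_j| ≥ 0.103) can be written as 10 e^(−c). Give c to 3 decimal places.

Union bound over the 5 events: Pr(max_{1 ≤ j ≤ 5} |X̄_j − μ_j| ≥ 0.103) ≤ 5·2·exp(−2nε²) = 10 exp(−2·353·0.103²).
So c = 2·353·0.103² = 7.4900.

7.490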